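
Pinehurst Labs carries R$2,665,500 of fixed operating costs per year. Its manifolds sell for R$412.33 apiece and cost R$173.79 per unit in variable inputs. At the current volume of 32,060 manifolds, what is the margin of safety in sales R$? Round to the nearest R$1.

Each unit contributes R$412.33 − R$173.79 = R$238.54. Break-even units = R$2,665,500 ÷ R$238.54 = 11,174.23; break-even revenue = 11,174.23 × R$412.33 = R$4,607,468.83.
Current sales = 32,060 × R$412.33 = R$13,219,299.80.
Margin of safety = R$13,219,299.80 − R$4,607,468.83 = R$8,611,831.

R$8,611,831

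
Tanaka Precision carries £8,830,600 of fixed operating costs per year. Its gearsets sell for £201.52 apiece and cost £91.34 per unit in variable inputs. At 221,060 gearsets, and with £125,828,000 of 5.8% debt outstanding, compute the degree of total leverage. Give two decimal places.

Total contribution margin = 221,060 × £110.18 = £24,356,390.80.
Operating income = contribution − fixed costs = £24,356,390.80 − £8,830,600 = £15,525,790.80. Interest = £7,298,024.00.
DOL = £24,356,390.80 ÷ £15,525,790.80 = 1.5688; DFL = £15,525,790.80 ÷ £8,227,766.80 = 1.8870.
Combined leverage = 1.5688 × 1.8870 = 2.9603.

2.96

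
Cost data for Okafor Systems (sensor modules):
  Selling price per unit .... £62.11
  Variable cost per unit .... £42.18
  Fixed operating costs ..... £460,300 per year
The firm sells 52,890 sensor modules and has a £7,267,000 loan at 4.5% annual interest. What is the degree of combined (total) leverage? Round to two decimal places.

Total contribution margin = 52,890 × £19.93 = £1,054,097.70.
EBIT = £1,054,097.70 − £460,300 = £593,797.70. Interest = £327,015.00, so EBIT − I = £266,782.70.
DCL = contribution ÷ (EBIT − I) = £1,054,097.70 ÷ £266,782.70 = 3.9511.

3.95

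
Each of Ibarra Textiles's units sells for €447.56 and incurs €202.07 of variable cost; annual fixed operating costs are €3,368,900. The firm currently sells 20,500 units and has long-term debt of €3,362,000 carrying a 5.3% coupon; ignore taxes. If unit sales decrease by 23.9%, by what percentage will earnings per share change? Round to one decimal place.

-81.0%

Contribution at this volume is 20,500 × €245.49 = €5,032,545.00.
Subtracting fixed costs: EBIT = €5,032,545.00 − €3,368,900 = €1,663,645.00.
After interest of €178,186.00, pre-tax earnings = €1,485,459.00.
Degree of combined leverage = contribution ÷ (EBIT − I) = €5,032,545.00 ÷ €1,485,459.00 = 3.3879.
%ΔEPS = DCL × %ΔSales = 3.3879 × -23.9% = -81.0%.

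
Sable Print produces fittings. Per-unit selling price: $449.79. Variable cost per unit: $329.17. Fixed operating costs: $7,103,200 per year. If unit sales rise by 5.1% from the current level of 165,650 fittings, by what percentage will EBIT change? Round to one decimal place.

At 165,650 units, contribution = 165,650 × $120.62 = $19,980,703.00.
Subtracting fixed costs: EBIT = $19,980,703.00 − $7,103,200 = $12,877,503.00.
So DOL = total CM / EBIT = $19,980,703.00 / $12,877,503.00 = 1.5516.
%ΔEBIT = DOL × %ΔSales = 1.5516 × +5.1% = +7.9%.

+7.9%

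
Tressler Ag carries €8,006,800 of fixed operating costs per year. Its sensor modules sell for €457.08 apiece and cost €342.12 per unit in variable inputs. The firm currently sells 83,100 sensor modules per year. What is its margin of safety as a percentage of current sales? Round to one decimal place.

16.2%

Each unit contributes €457.08 − €342.12 = €114.96. Break-even units = €8,006,800 ÷ €114.96 = 69,648.57; break-even revenue = 69,648.57 × €457.08 = €31,834,969.94.
Actual sales revenue = 83,100 × €457.08 = €37,983,348.00.
Margin of safety = (€37,983,348.00 − €31,834,969.94) ÷ €37,983,348.00 = 16.2%.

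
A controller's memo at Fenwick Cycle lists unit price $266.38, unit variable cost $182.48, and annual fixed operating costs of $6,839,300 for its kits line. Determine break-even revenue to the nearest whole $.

$21,714,574

CM per unit = $266.38 − $182.48 = $83.90; CM ratio = $83.90 / $266.38 = 0.3150.
Break-even sales = FC ÷ CM ratio = $6,839,300 × $266.38 / $83.90 = $21,714,574.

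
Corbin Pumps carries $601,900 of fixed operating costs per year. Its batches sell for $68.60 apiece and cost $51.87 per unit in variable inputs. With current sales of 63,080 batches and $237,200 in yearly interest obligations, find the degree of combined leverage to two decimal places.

Total contribution margin = 63,080 × $16.73 = $1,055,328.40.
Subtracting fixed costs: EBIT = $1,055,328.40 − $601,900 = $453,428.40. Interest = $237,200.00.
DOL = $1,055,328.40 ÷ $453,428.40 = 2.3274; DFL = $453,428.40 ÷ $216,228.40 = 2.0970.
Combined leverage = 2.3274 × 2.0970 = 4.8806.

4.88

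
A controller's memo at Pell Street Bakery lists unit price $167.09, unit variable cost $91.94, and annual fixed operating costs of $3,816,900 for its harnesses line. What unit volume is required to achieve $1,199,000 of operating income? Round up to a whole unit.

Unit CM = price − variable cost = $167.09 − $91.94 = $75.15.
Required volume = (fixed costs + target profit) ÷ CM = ($3,816,900 + $1,199,000) ÷ $75.15 = 66,745.18, so 66,746 harnesses.

66,746 harnesses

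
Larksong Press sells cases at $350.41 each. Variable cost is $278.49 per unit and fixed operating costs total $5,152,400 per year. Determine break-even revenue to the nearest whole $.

Contribution margin per unit = $350.41 − $278.49 = $71.92, a CM ratio of $71.92 ÷ $350.41 = 0.2052.
Break-even sales = FC ÷ CM ratio = $5,152,400 × $350.41 / $71.92 = $25,103,622.

$25,103,622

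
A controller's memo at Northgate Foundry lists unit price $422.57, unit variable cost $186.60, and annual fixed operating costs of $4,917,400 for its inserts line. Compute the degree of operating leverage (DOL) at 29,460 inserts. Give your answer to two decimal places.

Total contribution margin = 29,460 × $235.97 = $6,951,676.20.
Operating income = contribution − fixed costs = $6,951,676.20 − $4,917,400 = $2,034,276.20.
Degree of operating leverage = $6,951,676.20 / $2,034,276.20 = 3.4173.

3.42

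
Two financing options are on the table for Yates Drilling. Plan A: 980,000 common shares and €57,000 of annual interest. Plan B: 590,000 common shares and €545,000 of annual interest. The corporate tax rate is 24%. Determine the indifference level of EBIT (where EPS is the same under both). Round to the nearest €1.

At indifference, (EBIT − 57,000)(1 − t)/980,000 = (EBIT − 545,000)(1 − t)/590,000.
The (1 − t) factor cancels: (EBIT − 57,000) × 590,000 = (EBIT − 545,000) × 980,000.
Solving, EBIT = (545,000·980,000 − 57,000·590,000) / (980,000 − 590,000) = 500,470,000,000 / 390,000 = 1,283,256.41.

€1,283,256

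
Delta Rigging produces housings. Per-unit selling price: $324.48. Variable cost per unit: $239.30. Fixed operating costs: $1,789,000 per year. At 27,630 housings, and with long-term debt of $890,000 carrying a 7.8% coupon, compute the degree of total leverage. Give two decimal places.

Contribution at this volume is 27,630 × $85.18 = $2,353,523.40.
EBIT = $2,353,523.40 − $1,789,000 = $564,523.40. Interest = $69,420.00, so EBIT − I = $495,103.40.
DCL = contribution ÷ (EBIT − I) = $2,353,523.40 ÷ $495,103.40 = 4.7536.

4.75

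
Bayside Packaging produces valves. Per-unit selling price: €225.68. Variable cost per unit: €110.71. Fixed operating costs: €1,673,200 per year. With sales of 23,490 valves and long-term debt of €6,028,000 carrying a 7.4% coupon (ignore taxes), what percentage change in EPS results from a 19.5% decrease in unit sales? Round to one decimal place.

Contribution at this volume is 23,490 × €114.97 = €2,700,645.30.
Subtracting fixed costs: EBIT = €2,700,645.30 − €1,673,200 = €1,027,445.30.
After interest of €446,072.00, pre-tax earnings = €581,373.30.
Degree of combined leverage = contribution ÷ (EBIT − I) = €2,700,645.30 ÷ €581,373.30 = 4.6453.
%ΔEPS = DCL × %ΔSales = 4.6453 × -19.5% = -90.6%.

-90.6%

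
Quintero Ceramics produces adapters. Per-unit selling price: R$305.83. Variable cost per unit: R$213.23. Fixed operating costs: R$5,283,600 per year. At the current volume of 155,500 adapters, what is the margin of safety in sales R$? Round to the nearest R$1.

R$30,106,420

Each unit contributes R$305.83 − R$213.23 = R$92.60. Break-even units = R$5,283,600 ÷ R$92.60 = 57,058.32; break-even revenue = 57,058.32 × R$305.83 = R$17,450,144.58.
Actual sales revenue = 155,500 × R$305.83 = R$47,556,565.00.
Margin of safety = R$47,556,565.00 − R$17,450,144.58 = R$30,106,420.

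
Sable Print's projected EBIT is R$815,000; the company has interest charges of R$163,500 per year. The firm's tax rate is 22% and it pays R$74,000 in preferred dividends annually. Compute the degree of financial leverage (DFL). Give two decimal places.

Interest = R$163,500.00.
Preferred dividends grossed up pre-tax: R$74,000 / (1 − 0.22) = R$94,871.79.
DFL = EBIT ÷ [EBIT − I − D_p/(1−t)] = R$815,000 ÷ [R$815,000 − R$163,500.00 − R$94,871.79] = R$815,000 ÷ R$556,628.21 = 1.4642.

1.46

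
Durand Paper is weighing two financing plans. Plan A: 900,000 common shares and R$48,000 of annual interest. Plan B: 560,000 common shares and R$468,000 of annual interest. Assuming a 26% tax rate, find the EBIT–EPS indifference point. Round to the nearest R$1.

R$1,159,765

Set EPS_A = EPS_B: (EBIT − R$48,000)(1 − 0.26) ÷ 900,000 = (EBIT − R$468,000)(1 − 0.26) ÷ 560,000.
Cancelling (1 − t) and cross-multiplying: 560,000·(EBIT − 48,000) = 900,000·(EBIT − 468,000).
EBIT × (900,000 − 560,000) = 468,000 × 900,000 − 48,000 × 560,000 = 394,320,000,000, so EBIT = 394,320,000,000 ÷ 340,000 = 1,159,764.71.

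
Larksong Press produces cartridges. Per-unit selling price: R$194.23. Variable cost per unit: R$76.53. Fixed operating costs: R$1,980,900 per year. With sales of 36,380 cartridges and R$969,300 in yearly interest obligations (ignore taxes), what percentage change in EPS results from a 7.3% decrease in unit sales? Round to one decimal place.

-23.5%

Contribution at this volume is 36,380 × R$117.70 = R$4,281,926.00.
Subtracting fixed costs: EBIT = R$4,281,926.00 − R$1,980,900 = R$2,301,026.00.
Interest = R$969,300.00, so EBIT − I = R$1,331,726.00.
Degree of combined leverage = contribution ÷ (EBIT − I) = R$4,281,926.00 ÷ R$1,331,726.00 = 3.2153.
EPS therefore changes by 3.2153 × (-7.3%) = -23.5%.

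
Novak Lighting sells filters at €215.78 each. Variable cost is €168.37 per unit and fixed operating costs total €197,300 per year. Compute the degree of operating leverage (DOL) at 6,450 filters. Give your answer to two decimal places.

2.82

Total contribution margin = 6,450 × €47.41 = €305,794.50.
Operating income = contribution − fixed costs = €305,794.50 − €197,300 = €108,494.50.
So DOL = total CM / EBIT = €305,794.50 / €108,494.50 = 2.8185.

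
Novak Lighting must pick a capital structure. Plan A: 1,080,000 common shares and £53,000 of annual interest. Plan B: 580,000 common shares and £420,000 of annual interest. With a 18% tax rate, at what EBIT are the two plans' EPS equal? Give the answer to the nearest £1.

£845,720

Set EPS_A = EPS_B: (EBIT − £53,000)(1 − 0.18) ÷ 1,080,000 = (EBIT − £420,000)(1 − 0.18) ÷ 580,000.
Cancelling (1 − t) and cross-multiplying: 580,000·(EBIT − 53,000) = 1,080,000·(EBIT − 420,000).
Solving, EBIT = (420,000·1,080,000 − 53,000·580,000) / (1,080,000 − 580,000) = 422,860,000,000 / 500,000 = 845,720.00.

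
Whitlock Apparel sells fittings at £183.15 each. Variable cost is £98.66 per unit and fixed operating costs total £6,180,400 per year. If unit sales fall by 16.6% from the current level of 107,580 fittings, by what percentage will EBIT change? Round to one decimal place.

-51.9%

Contribution at this volume is 107,580 × £84.49 = £9,089,434.20.
Subtracting fixed costs: EBIT = £9,089,434.20 − £6,180,400 = £2,909,034.20.
So DOL = total CM / EBIT = £9,089,434.20 / £2,909,034.20 = 3.1246.
Operating income changes by 3.1246 × -16.6% = -51.9%.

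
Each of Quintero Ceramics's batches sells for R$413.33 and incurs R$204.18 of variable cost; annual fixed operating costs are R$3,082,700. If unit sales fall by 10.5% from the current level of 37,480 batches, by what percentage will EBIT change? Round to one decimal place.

-17.3%

Contribution at this volume is 37,480 × R$209.15 = R$7,838,942.00.
Operating income = contribution − fixed costs = R$7,838,942.00 − R$3,082,700 = R$4,756,242.00.
DOL = contribution ÷ EBIT = R$7,838,942.00 ÷ R$4,756,242.00 = 1.6481.
%ΔEBIT = DOL × %ΔSales = 1.6481 × -10.5% = -17.3%.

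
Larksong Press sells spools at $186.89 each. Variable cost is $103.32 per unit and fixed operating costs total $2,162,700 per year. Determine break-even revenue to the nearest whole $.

$4,836,508

CM per unit = $186.89 − $103.32 = $83.57; CM ratio = $83.57 / $186.89 = 0.4472.
Break-even revenue = fixed costs × price ÷ CM = $2,162,700 × $186.89 ÷ $83.57 = $4,836,508.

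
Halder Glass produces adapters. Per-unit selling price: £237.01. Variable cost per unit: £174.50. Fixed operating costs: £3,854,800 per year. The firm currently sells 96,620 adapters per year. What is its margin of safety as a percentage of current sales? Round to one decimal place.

36.2%

Each unit contributes £237.01 − £174.50 = £62.51. Break-even units = £3,854,800 ÷ £62.51 = 61,666.93; break-even revenue = 61,666.93 × £237.01 = £14,615,679.86.
Actual sales revenue = 96,620 × £237.01 = £22,899,906.20.
Margin of safety = (£22,899,906.20 − £14,615,679.86) ÷ £22,899,906.20 = 36.2%.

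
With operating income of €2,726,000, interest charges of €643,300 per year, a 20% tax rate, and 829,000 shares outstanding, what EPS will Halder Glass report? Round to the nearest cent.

Pre-tax income = €2,726,000 − €643,300.00 = €2,082,700.00.
After tax at 20%: net income = €2,082,700.00 × 0.80 = €1,666,160.00.
EPS = €1,666,160.00 ÷ 829,000 = €2.01.

€2.01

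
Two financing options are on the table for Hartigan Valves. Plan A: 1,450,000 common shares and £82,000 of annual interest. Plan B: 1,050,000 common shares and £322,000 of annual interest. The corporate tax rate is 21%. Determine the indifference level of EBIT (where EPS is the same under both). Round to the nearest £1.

£952,000

Set EPS_A = EPS_B: (EBIT − £82,000)(1 − 0.21) ÷ 1,450,000 = (EBIT − £322,000)(1 − 0.21) ÷ 1,050,000.
Cancelling (1 − t) and cross-multiplying: 1,050,000·(EBIT − 82,000) = 1,450,000·(EBIT − 322,000).
EBIT × (1,450,000 − 1,050,000) = 322,000 × 1,450,000 − 82,000 × 1,050,000 = 380,800,000,000, so EBIT = 380,800,000,000 ÷ 400,000 = 952,000.00.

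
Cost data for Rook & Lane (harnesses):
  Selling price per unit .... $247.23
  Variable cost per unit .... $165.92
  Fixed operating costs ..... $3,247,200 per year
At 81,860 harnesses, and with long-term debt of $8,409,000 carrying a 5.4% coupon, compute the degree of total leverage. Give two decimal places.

Total contribution margin = 81,860 × $81.31 = $6,656,036.60.
Operating income = contribution − fixed costs = $6,656,036.60 − $3,247,200 = $3,408,836.60. Interest = $454,086.00, so EBIT − I = $2,954,750.60.
Degree of total leverage = total CM / (EBIT − interest) = $6,656,036.60 / $2,954,750.60 = 2.2527.

2.25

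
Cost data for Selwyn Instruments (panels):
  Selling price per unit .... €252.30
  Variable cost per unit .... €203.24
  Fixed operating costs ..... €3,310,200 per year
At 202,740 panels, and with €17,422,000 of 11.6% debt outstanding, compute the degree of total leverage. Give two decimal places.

2.16

At 202,740 units, contribution = 202,740 × €49.06 = €9,946,424.40.
Subtracting fixed costs: EBIT = €9,946,424.40 − €3,310,200 = €6,636,224.40. Interest = €2,020,952.00, so EBIT − I = €4,615,272.40.
DCL = contribution ÷ (EBIT − I) = €9,946,424.40 ÷ €4,615,272.40 = 2.1551.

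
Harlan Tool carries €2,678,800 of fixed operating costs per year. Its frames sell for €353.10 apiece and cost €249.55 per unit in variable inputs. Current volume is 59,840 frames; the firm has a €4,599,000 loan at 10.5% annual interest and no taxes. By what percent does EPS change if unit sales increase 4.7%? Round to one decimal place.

+9.6%

Total contribution margin = 59,840 × €103.55 = €6,196,432.00.
Operating income = contribution − fixed costs = €6,196,432.00 − €2,678,800 = €3,517,632.00.
After interest of €482,895.00, pre-tax earnings = €3,034,737.00.
Degree of combined leverage = contribution ÷ (EBIT − I) = €6,196,432.00 ÷ €3,034,737.00 = 2.0418.
EPS therefore changes by 2.0418 × (+4.7%) = +9.6%.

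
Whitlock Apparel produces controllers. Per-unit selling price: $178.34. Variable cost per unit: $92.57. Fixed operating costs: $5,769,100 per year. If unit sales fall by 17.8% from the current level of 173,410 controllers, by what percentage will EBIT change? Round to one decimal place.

-29.1%

Contribution at this volume is 173,410 × $85.77 = $14,873,375.70.
Subtracting fixed costs: EBIT = $14,873,375.70 − $5,769,100 = $9,104,275.70.
DOL = contribution ÷ EBIT = $14,873,375.70 ÷ $9,104,275.70 = 1.6337.
So EBIT moves 1.6337 × (-17.8%) = -29.1%.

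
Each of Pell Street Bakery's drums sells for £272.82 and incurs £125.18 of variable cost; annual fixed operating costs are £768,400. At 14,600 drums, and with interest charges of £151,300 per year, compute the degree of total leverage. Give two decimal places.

At 14,600 units, contribution = 14,600 × £147.64 = £2,155,544.00.
Operating income = contribution − fixed costs = £2,155,544.00 − £768,400 = £1,387,144.00. Interest = £151,300.00.
DOL = £2,155,544.00 ÷ £1,387,144.00 = 1.5539; DFL = £1,387,144.00 ÷ £1,235,844.00 = 1.1224.
DCL = DOL × DFL = 1.5539 × 1.1224 = 1.7441.

1.74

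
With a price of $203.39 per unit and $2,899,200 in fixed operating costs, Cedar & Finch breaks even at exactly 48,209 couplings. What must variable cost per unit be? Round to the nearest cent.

At break-even, FC = Q × (P − VC), so P − VC = $2,899,200 ÷ 48,209 = $60.1381.
Variable cost per unit = $203.39 − $60.1381 = $143.25.

$143.25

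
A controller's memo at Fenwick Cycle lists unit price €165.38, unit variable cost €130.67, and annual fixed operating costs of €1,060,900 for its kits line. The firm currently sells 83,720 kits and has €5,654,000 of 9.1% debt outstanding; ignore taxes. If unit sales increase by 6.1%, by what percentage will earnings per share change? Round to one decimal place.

+13.3%

At 83,720 units, contribution = 83,720 × €34.71 = €2,905,921.20.
EBIT = €2,905,921.20 − €1,060,900 = €1,845,021.20.
After interest of €514,514.00, pre-tax earnings = €1,330,507.20.
DCL = total CM / (EBIT − I) = €2,905,921.20 / €1,330,507.20 = 2.1841.
%ΔEPS = DCL × %ΔSales = 2.1841 × +6.1% = +13.3%.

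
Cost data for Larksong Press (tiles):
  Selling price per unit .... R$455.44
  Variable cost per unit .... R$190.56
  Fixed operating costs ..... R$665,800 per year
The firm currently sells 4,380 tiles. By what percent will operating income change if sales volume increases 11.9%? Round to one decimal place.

+27.9%

Total contribution margin = 4,380 × R$264.88 = R$1,160,174.40.
EBIT = R$1,160,174.40 − R$665,800 = R$494,374.40.
Degree of operating leverage = R$1,160,174.40 / R$494,374.40 = 2.3468.
%ΔEBIT = DOL × %ΔSales = 2.3468 × +11.9% = +27.9%.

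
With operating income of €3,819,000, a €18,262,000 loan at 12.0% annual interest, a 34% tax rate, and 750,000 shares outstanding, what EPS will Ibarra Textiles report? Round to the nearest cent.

€1.43

Interest = €2,191,440.00, so EBT = €3,819,000 − €2,191,440.00 = €1,627,560.00.
After tax at 34%: net income = €1,627,560.00 × 0.66 = €1,074,189.60.
Per share: €1,074,189.60 / 750,000 shares = €1.43.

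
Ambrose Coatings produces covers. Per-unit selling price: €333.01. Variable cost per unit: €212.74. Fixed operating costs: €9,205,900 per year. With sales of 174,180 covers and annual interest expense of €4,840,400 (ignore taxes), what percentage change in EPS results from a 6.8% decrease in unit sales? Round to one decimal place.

At 174,180 units, contribution = 174,180 × €120.27 = €20,948,628.60.
Operating income = contribution − fixed costs = €20,948,628.60 − €9,205,900 = €11,742,728.60.
After interest of €4,840,400.00, pre-tax earnings = €6,902,328.60.
DCL = total CM / (EBIT − I) = €20,948,628.60 / €6,902,328.60 = 3.0350.
EPS therefore changes by 3.0350 × (-6.8%) = -20.6%.

-20.6%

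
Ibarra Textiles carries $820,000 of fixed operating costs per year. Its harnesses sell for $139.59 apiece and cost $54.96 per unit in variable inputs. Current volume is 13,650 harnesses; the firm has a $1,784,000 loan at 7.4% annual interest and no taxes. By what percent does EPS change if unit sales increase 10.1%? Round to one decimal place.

+57.4%

At 13,650 units, contribution = 13,650 × $84.63 = $1,155,199.50.
EBIT = $1,155,199.50 − $820,000 = $335,199.50.
Interest = $132,016.00, so EBIT − I = $203,183.50.
Degree of combined leverage = contribution ÷ (EBIT − I) = $1,155,199.50 ÷ $203,183.50 = 5.6855.
%ΔEPS = DCL × %ΔSales = 5.6855 × +10.1% = +57.4%.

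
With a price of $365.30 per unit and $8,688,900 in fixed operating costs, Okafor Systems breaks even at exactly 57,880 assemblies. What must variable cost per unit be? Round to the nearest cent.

At break-even, FC = Q × (P − VC), so P − VC = $8,688,900 ÷ 57,880 = $150.1192.
Hence VC = price − CM = $365.30 − $150.1192 = $215.18.

$215.18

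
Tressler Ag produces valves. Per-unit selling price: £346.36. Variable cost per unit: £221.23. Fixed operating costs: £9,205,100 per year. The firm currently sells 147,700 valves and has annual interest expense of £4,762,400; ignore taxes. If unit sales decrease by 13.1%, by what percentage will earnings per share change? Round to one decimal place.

-53.6%

Total contribution margin = 147,700 × £125.13 = £18,481,701.00.
Subtracting fixed costs: EBIT = £18,481,701.00 − £9,205,100 = £9,276,601.00.
After interest of £4,762,400.00, pre-tax earnings = £4,514,201.00.
Degree of combined leverage = contribution ÷ (EBIT − I) = £18,481,701.00 ÷ £4,514,201.00 = 4.0941.
%ΔEPS = DCL × %ΔSales = 4.0941 × -13.1% = -53.6%.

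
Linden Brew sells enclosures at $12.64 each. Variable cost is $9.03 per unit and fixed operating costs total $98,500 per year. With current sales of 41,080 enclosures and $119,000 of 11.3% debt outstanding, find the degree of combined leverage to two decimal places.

Total contribution margin = 41,080 × $3.61 = $148,298.80.
Operating income = contribution − fixed costs = $148,298.80 − $98,500 = $49,798.80. Interest = $13,447.00, so EBIT − I = $36,351.80.
DCL = contribution ÷ (EBIT − I) = $148,298.80 ÷ $36,351.80 = 4.0795.

4.08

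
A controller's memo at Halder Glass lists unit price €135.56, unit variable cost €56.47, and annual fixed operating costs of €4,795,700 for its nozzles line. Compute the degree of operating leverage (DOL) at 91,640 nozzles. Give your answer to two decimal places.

Contribution at this volume is 91,640 × €79.09 = €7,247,807.60.
EBIT = €7,247,807.60 − €4,795,700 = €2,452,107.60.
Degree of operating leverage = €7,247,807.60 / €2,452,107.60 = 2.9557.

2.96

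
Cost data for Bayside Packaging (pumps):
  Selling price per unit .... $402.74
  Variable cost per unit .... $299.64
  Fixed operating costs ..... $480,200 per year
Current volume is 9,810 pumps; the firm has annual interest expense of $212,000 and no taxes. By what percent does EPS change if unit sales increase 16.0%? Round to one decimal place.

+50.7%

At 9,810 units, contribution = 9,810 × $103.10 = $1,011,411.00.
Subtracting fixed costs: EBIT = $1,011,411.00 − $480,200 = $531,211.00.
After interest of $212,000.00, pre-tax earnings = $319,211.00.
DCL = total CM / (EBIT − I) = $1,011,411.00 / $319,211.00 = 3.1685.
%ΔEPS = DCL × %ΔSales = 3.1685 × +16.0% = +50.7%.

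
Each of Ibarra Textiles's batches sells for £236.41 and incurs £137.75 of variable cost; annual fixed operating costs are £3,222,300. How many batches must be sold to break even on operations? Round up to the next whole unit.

32,661 batches

Contribution margin per unit = £236.41 − £137.75 = £98.66.
Units to break even: £3,222,300 ÷ £98.66 = 32,660.65, rounded up to 32,661.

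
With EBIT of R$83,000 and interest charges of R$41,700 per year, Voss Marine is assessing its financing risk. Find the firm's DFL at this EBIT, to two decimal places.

2.01

Interest = R$41,700.00.
DFL = EBIT ÷ (EBIT − I) = R$83,000 ÷ (R$83,000 − R$41,700.00) = R$83,000 ÷ R$41,300.00 = 2.0097.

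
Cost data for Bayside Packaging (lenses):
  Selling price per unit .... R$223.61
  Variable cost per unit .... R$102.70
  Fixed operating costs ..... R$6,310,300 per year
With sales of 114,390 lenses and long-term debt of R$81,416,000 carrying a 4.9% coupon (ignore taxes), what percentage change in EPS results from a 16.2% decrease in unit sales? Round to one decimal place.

Total contribution margin = 114,390 × R$120.91 = R$13,830,894.90.
Subtracting fixed costs: EBIT = R$13,830,894.90 − R$6,310,300 = R$7,520,594.90.
After interest of R$3,989,384.00, pre-tax earnings = R$3,531,210.90.
DCL = total CM / (EBIT − I) = R$13,830,894.90 / R$3,531,210.90 = 3.9168.
%ΔEPS = DCL × %ΔSales = 3.9168 × -16.2% = -63.5%.

-63.5%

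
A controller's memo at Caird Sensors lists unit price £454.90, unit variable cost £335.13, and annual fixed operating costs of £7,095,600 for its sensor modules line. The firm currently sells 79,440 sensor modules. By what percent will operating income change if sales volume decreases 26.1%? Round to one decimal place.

-102.7%

Contribution at this volume is 79,440 × £119.77 = £9,514,528.80.
Operating income = contribution − fixed costs = £9,514,528.80 − £7,095,600 = £2,418,928.80.
DOL = contribution ÷ EBIT = £9,514,528.80 ÷ £2,418,928.80 = 3.9334.
%ΔEBIT = DOL × %ΔSales = 3.9334 × -26.1% = -102.7%.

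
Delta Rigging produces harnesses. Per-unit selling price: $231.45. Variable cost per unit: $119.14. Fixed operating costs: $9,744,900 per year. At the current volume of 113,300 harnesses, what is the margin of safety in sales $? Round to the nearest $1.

$6,140,860

Each unit contributes $231.45 − $119.14 = $112.31. Break-even units = $9,744,900 ÷ $112.31 = 86,767.87; break-even revenue = 86,767.87 × $231.45 = $20,082,424.58.
Actual sales revenue = 113,300 × $231.45 = $26,223,285.00.
Margin of safety = $26,223,285.00 − $20,082,424.58 = $6,140,860.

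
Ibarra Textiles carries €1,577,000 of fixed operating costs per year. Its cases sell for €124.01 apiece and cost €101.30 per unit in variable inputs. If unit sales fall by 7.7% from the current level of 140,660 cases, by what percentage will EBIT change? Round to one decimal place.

At 140,660 units, contribution = 140,660 × €22.71 = €3,194,388.60.
Operating income = contribution − fixed costs = €3,194,388.60 − €1,577,000 = €1,617,388.60.
So DOL = total CM / EBIT = €3,194,388.60 / €1,617,388.60 = 1.9750.
So EBIT moves 1.9750 × (-7.7%) = -15.2%.

-15.2%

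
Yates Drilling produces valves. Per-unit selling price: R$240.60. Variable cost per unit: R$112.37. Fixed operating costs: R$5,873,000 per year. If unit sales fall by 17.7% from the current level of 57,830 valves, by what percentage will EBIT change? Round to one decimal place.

-85.1%

Total contribution margin = 57,830 × R$128.23 = R$7,415,540.90.
Operating income = contribution − fixed costs = R$7,415,540.90 − R$5,873,000 = R$1,542,540.90.
So DOL = total CM / EBIT = R$7,415,540.90 / R$1,542,540.90 = 4.8074.
%ΔEBIT = DOL × %ΔSales = 4.8074 × -17.7% = -85.1%.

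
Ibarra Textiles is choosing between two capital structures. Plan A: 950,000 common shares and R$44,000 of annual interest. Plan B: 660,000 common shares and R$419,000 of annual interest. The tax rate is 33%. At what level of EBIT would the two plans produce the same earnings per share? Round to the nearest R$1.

Set EPS_A = EPS_B: (EBIT − R$44,000)(1 − 0.33) ÷ 950,000 = (EBIT − R$419,000)(1 − 0.33) ÷ 660,000.
Cancelling (1 − t) and cross-multiplying: 660,000·(EBIT − 44,000) = 950,000·(EBIT − 419,000).
EBIT × (950,000 − 660,000) = 419,000 × 950,000 − 44,000 × 660,000 = 369,010,000,000, so EBIT = 369,010,000,000 ÷ 290,000 = 1,272,448.28.

R$1,272,448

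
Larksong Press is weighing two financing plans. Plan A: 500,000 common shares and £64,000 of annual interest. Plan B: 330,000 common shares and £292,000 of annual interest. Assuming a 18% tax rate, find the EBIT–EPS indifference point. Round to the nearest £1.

£734,588

At indifference, (EBIT − 64,000)(1 − t)/500,000 = (EBIT − 292,000)(1 − t)/330,000.
Cancelling (1 − t) and cross-multiplying: 330,000·(EBIT − 64,000) = 500,000·(EBIT − 292,000).
Solving, EBIT = (292,000·500,000 − 64,000·330,000) / (500,000 − 330,000) = 124,880,000,000 / 170,000 = 734,588.24.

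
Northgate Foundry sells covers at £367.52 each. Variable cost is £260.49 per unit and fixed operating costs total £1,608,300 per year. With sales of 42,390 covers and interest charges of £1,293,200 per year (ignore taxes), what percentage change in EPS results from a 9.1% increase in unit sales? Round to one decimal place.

+25.2%

Total contribution margin = 42,390 × £107.03 = £4,537,001.70.
EBIT = £4,537,001.70 − £1,608,300 = £2,928,701.70.
After interest of £1,293,200.00, pre-tax earnings = £1,635,501.70.
Degree of combined leverage = contribution ÷ (EBIT − I) = £4,537,001.70 ÷ £1,635,501.70 = 2.7741.
EPS therefore changes by 2.7741 × (+9.1%) = +25.2%.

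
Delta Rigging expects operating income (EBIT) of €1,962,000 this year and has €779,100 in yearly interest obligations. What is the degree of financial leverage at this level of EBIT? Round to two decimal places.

Annual interest charges come to €779,100.00.
DFL = EBIT ÷ (EBIT − I) = €1,962,000 ÷ (€1,962,000 − €779,100.00) = €1,962,000 ÷ €1,182,900.00 = 1.6586.

1.66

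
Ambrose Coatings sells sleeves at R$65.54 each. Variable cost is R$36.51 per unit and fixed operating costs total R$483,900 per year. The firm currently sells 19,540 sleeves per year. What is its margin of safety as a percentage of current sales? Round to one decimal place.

Contribution margin per unit = R$65.54 − R$36.51 = R$29.03. Break-even units = R$483,900 ÷ R$29.03 = 16,668.96; break-even revenue = 16,668.96 × R$65.54 = R$1,092,483.84.
Current sales = 19,540 × R$65.54 = R$1,280,651.60.
Margin of safety = (R$1,280,651.60 − R$1,092,483.84) ÷ R$1,280,651.60 = 14.7%.

14.7%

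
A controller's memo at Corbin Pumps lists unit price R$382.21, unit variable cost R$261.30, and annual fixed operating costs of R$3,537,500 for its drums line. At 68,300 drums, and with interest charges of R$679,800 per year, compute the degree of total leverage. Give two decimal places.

At 68,300 units, contribution = 68,300 × R$120.91 = R$8,258,153.00.
Subtracting fixed costs: EBIT = R$8,258,153.00 − R$3,537,500 = R$4,720,653.00. Interest = R$679,800.00.
DOL = R$8,258,153.00 ÷ R$4,720,653.00 = 1.7494; DFL = R$4,720,653.00 ÷ R$4,040,853.00 = 1.1682.
DCL = DOL × DFL = 1.7494 × 1.1682 = 2.0436.

2.04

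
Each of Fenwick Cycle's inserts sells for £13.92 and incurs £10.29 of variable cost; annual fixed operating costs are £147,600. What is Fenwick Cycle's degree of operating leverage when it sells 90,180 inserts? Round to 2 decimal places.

At 90,180 units, contribution = 90,180 × £3.63 = £327,353.40.
Subtracting fixed costs: EBIT = £327,353.40 − £147,600 = £179,753.40.
DOL = contribution ÷ EBIT = £327,353.40 ÷ £179,753.40 = 1.8211.

1.82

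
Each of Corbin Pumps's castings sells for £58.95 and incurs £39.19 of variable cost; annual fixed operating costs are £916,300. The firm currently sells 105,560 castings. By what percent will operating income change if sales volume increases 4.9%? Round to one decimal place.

At 105,560 units, contribution = 105,560 × £19.76 = £2,085,865.60.
Subtracting fixed costs: EBIT = £2,085,865.60 − £916,300 = £1,169,565.60.
Degree of operating leverage = £2,085,865.60 / £1,169,565.60 = 1.7835.
%ΔEBIT = DOL × %ΔSales = 1.7835 × +4.9% = +8.7%.

+8.7%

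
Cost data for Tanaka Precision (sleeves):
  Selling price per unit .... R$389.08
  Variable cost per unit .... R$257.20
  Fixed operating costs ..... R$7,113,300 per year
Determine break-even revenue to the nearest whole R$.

R$20,986,069

CM per unit = R$389.08 − R$257.20 = R$131.88; CM ratio = R$131.88 / R$389.08 = 0.3390.
Break-even revenue = fixed costs × price ÷ CM = R$7,113,300 × R$389.08 ÷ R$131.88 = R$20,986,069.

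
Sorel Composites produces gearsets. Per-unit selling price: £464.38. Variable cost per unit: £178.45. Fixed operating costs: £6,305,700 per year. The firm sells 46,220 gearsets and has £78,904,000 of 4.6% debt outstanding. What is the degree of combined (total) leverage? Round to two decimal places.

Total contribution margin = 46,220 × £285.93 = £13,215,684.60.
EBIT = £13,215,684.60 − £6,305,700 = £6,909,984.60. Interest = £3,629,584.00.
DOL = £13,215,684.60 ÷ £6,909,984.60 = 1.9125; DFL = £6,909,984.60 ÷ £3,280,400.60 = 2.1064.
Combined leverage = 1.9125 × 2.1064 = 4.0285.

4.03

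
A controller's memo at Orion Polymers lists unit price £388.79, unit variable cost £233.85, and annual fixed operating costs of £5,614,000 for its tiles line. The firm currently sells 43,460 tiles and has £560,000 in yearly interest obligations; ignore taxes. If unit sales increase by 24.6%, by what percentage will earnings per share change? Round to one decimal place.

+296.0%

Contribution at this volume is 43,460 × £154.94 = £6,733,692.40.
EBIT = £6,733,692.40 − £5,614,000 = £1,119,692.40.
Interest = £560,000.00, so EBIT − I = £559,692.40.
Degree of combined leverage = contribution ÷ (EBIT − I) = £6,733,692.40 ÷ £559,692.40 = 12.0311.
EPS therefore changes by 12.0311 × (+24.6%) = +296.0%.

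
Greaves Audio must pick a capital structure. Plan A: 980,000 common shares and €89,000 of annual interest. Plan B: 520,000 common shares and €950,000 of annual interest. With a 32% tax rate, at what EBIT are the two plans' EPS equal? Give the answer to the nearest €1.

At indifference, (EBIT − 89,000)(1 − t)/980,000 = (EBIT − 950,000)(1 − t)/520,000.
The (1 − t) factor cancels: (EBIT − 89,000) × 520,000 = (EBIT − 950,000) × 980,000.
EBIT × (980,000 − 520,000) = 950,000 × 980,000 − 89,000 × 520,000 = 884,720,000,000, so EBIT = 884,720,000,000 ÷ 460,000 = 1,923,304.35.

€1,923,304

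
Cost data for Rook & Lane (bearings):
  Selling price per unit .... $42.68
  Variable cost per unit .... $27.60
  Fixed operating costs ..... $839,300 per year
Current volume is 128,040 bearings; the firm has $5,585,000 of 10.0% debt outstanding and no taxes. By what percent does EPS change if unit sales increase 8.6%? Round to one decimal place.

+31.2%

Contribution at this volume is 128,040 × $15.08 = $1,930,843.20.
Operating income = contribution − fixed costs = $1,930,843.20 − $839,300 = $1,091,543.20.
After interest of $558,500.00, pre-tax earnings = $533,043.20.
Degree of combined leverage = contribution ÷ (EBIT − I) = $1,930,843.20 ÷ $533,043.20 = 3.6223.
EPS therefore changes by 3.6223 × (+8.6%) = +31.2%.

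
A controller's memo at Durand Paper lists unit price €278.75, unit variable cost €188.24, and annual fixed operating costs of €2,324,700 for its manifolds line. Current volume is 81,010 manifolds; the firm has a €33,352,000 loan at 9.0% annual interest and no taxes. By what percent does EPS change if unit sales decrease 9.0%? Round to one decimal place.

-32.9%

Contribution at this volume is 81,010 × €90.51 = €7,332,215.10.
EBIT = €7,332,215.10 − €2,324,700 = €5,007,515.10.
Interest = €3,001,680.00, so EBIT − I = €2,005,835.10.
Degree of combined leverage = contribution ÷ (EBIT − I) = €7,332,215.10 ÷ €2,005,835.10 = 3.6554.
%ΔEPS = DCL × %ΔSales = 3.6554 × -9.0% = -32.9%.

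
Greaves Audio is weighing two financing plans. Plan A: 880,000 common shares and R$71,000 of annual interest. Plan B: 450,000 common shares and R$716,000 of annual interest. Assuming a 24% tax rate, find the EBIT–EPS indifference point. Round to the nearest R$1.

R$1,391,000

At indifference, (EBIT − 71,000)(1 − t)/880,000 = (EBIT − 716,000)(1 − t)/450,000.
The (1 − t) factor cancels: (EBIT − 71,000) × 450,000 = (EBIT − 716,000) × 880,000.
EBIT × (880,000 − 450,000) = 716,000 × 880,000 − 71,000 × 450,000 = 598,130,000,000, so EBIT = 598,130,000,000 ÷ 430,000 = 1,391,000.00.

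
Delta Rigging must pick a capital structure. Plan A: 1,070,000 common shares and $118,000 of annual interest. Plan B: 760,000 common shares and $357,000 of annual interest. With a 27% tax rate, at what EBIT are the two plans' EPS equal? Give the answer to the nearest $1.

At indifference, (EBIT − 118,000)(1 − t)/1,070,000 = (EBIT − 357,000)(1 − t)/760,000.
Cancelling (1 − t) and cross-multiplying: 760,000·(EBIT − 118,000) = 1,070,000·(EBIT − 357,000).
EBIT × (1,070,000 − 760,000) = 357,000 × 1,070,000 − 118,000 × 760,000 = 292,310,000,000, so EBIT = 292,310,000,000 ÷ 310,000 = 942,935.48.

$942,935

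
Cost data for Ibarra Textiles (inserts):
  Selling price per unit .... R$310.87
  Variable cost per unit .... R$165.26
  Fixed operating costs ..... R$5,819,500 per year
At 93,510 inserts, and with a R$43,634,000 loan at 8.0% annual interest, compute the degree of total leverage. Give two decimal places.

3.16

Total contribution margin = 93,510 × R$145.61 = R$13,615,991.10.
EBIT = R$13,615,991.10 − R$5,819,500 = R$7,796,491.10. Interest = R$3,490,720.00.
DOL = R$13,615,991.10 ÷ R$7,796,491.10 = 1.7464; DFL = R$7,796,491.10 ÷ R$4,305,771.10 = 1.8107.
DCL = DOL × DFL = 1.7464 × 1.8107 = 3.1622.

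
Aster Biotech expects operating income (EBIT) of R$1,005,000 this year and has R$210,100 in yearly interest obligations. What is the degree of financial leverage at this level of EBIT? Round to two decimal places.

Annual interest charges come to R$210,100.00.
Degree of financial leverage = EBIT / (EBIT − interest) = R$1,005,000 / R$794,900.00 = 1.2643.

1.26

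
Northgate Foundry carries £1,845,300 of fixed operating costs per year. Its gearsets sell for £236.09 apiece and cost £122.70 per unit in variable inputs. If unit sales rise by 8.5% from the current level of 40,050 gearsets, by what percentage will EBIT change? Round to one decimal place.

At 40,050 units, contribution = 40,050 × £113.39 = £4,541,269.50.
Operating income = contribution − fixed costs = £4,541,269.50 − £1,845,300 = £2,695,969.50.
DOL = contribution ÷ EBIT = £4,541,269.50 ÷ £2,695,969.50 = 1.6845.
So EBIT moves 1.6845 × (+8.5%) = +14.3%.

+14.3%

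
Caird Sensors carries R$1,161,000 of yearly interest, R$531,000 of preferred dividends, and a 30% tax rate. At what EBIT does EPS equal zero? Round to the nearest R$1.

Preferred dividends are paid after tax, so their pre-tax equivalent is R$531,000 ÷ (1 − 0.30) = R$758,571.43.
Financial break-even EBIT = interest + D_p ÷ (1 − t) = R$1,161,000 + R$758,571.43 = R$1,919,571.43.

R$1,919,571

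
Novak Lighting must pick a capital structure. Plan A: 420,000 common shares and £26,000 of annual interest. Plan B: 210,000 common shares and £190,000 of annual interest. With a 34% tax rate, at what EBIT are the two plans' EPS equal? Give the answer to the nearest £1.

At indifference, (EBIT − 26,000)(1 − t)/420,000 = (EBIT − 190,000)(1 − t)/210,000.
Cancelling (1 − t) and cross-multiplying: 210,000·(EBIT − 26,000) = 420,000·(EBIT − 190,000).
EBIT × (420,000 − 210,000) = 190,000 × 420,000 − 26,000 × 210,000 = 74,340,000,000, so EBIT = 74,340,000,000 ÷ 210,000 = 354,000.00.

£354,000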